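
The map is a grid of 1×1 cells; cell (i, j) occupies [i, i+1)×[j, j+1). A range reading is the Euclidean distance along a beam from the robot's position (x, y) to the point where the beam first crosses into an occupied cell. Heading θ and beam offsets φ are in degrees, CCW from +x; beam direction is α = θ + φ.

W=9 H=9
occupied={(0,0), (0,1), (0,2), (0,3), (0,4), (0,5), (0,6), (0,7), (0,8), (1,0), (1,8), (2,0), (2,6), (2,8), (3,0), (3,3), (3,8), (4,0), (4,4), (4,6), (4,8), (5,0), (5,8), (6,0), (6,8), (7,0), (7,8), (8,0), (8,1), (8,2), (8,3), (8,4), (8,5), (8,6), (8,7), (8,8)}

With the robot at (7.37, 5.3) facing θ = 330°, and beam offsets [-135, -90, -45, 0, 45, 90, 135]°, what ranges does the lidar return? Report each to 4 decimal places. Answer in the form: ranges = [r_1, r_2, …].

ranges = [2.4536, 4.9652, 2.4341, 0.7275, 0.6522, 1.2600, 2.7952]

beam 1: φ=-135°, α=195°
  cosα=-0.9659 sinα=-0.2588 | (7,5) | tMaxX 0.3831 tMaxY 1.1591 | tΔX 1.0353 tΔY 3.8637
    t=0.3831 [x] (6,5)
    t=1.1591 [y] (6,4)
    t=1.4183 [x] (5,4)
    t=2.4536 [x] (4,4) — stop
  → r_1 = 2.4536
beam 2: φ=-90°, α=240°
  cosα=-0.5000 sinα=-0.8660 | (7,5) | tMaxX 0.7400 tMaxY 0.3464 | tΔX 2.0000 tΔY 1.1547
    t=0.3464 [y] (7,4)
    t=0.7400 [x] (6,4)
    t=1.5011 [y] (6,3)
    t=2.6558 [y] (6,2)
    t=2.7400 [x] (5,2)
    t=3.8105 [y] (5,1)
    t=4.7400 [x] (4,1)
    t=4.9652 [y] (4,0) — stop
  → r_2 = 4.9652
beam 3: φ=-45°, α=285°
  cosα=0.2588 sinα=-0.9659 | (7,5) | tMaxX 2.4341 tMaxY 0.3106 | tΔX 3.8637 tΔY 1.0353
    t=0.3106 [y] (7,4)
    t=1.3459 [y] (7,3)
    t=2.3811 [y] (7,2)
    t=2.4341 [x] (8,2) — stop
  → r_3 = 2.4341
beam 4: φ=0°, α=330°
  cosα=0.8660 sinα=-0.5000 | (7,5) | tMaxX 0.7275 tMaxY 0.6000 | tΔX 1.1547 tΔY 2.0000
    t=0.6000 [y] (7,4)
    t=0.7275 [x] (8,4) — stop
  → r_4 = 0.7275
beam 5: φ=45°, α=15°
  cosα=0.9659 sinα=0.2588 | (7,5) | tMaxX 0.6522 tMaxY 2.7046 | tΔX 1.0353 tΔY 3.8637
    t=0.6522 [x] (8,5) — stop
  → r_5 = 0.6522
beam 6: φ=90°, α=60°
  cosα=0.5000 sinα=0.8660 | (7,5) | tMaxX 1.2600 tMaxY 0.8083 | tΔX 2.0000 tΔY 1.1547
    t=0.8083 [y] (7,6)
    t=1.2600 [x] (8,6) — stop
  → r_6 = 1.2600
beam 7: φ=135°, α=105°
  cosα=-0.2588 sinα=0.9659 | (7,5) | tMaxX 1.4296 tMaxY 0.7247 | tΔX 3.8637 tΔY 1.0353
    t=0.7247 [y] (7,6)
    t=1.4296 [x] (6,6)
    t=1.7600 [y] (6,7)
    t=2.7952 [y] (6,8) — stop
  → r_7 = 2.7952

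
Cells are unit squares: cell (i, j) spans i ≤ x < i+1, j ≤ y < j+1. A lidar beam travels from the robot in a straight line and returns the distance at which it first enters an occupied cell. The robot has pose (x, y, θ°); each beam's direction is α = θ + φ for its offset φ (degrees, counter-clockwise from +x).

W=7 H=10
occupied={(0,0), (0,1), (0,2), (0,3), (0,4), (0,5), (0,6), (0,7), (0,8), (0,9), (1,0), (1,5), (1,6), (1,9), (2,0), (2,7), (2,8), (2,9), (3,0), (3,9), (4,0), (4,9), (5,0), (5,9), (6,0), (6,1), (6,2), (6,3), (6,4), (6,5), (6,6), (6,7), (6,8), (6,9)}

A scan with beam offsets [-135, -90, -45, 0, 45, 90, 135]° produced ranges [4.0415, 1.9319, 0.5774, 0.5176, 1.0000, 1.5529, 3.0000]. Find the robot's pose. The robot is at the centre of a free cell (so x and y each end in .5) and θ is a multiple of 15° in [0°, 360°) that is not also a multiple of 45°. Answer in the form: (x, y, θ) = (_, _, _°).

Enumerate (i+0.5, j+0.5, θ) over the 36 free cells and 16 admissible headings. For each, cast all 7 beams and compare to the given ranges.
  (4.5, 7.5, 150°): beam 1 = 1.5529 ≠ 4.0415 ✗
  (5.5, 5.5, 150°): beam 1 = 0.5176 ≠ 4.0415 ✗
  (5.5, 2.5, 120°): beam 1 = 0.5176 ≠ 4.0415 ✗
  (5.5, 5.5, 15°): beam 1 = 5.1962 ≠ 4.0415 ✗
  …
  (4.5, 1.5, 285°): r_1=4.0415, r_2=1.9319, r_3=0.5774, r_4=0.5176, r_5=1.0000, r_6=1.5529, r_7=3.0000 — all match ✓
No second candidate reproduces the full scan.

(x, y, θ) = (4.5, 1.5, 285°)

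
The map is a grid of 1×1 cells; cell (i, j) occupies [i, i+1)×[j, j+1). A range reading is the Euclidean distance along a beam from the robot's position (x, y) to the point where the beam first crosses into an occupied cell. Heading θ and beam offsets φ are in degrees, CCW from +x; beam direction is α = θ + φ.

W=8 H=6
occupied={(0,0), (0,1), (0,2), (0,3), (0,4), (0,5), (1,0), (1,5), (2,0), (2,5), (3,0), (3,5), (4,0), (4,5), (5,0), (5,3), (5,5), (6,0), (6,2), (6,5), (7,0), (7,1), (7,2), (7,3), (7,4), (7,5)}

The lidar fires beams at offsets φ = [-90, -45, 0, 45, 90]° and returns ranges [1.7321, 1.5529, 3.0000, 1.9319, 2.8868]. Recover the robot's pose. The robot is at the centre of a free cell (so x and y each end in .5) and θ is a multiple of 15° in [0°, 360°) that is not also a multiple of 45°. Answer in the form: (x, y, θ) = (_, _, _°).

(x, y, θ) = (3.5, 2.5, 330°)

Candidates: 22 free-cell centres × 16 headings = 352 poses. Raycast each; keep the one whose scan matches to 4 dp.
  (4.5, 3.5, 330°): beam 1 = 2.8868 ≠ 1.7321 ✗
  (4.5, 2.5, 75°): beam 1 = 1.5529 ≠ 1.7321 ✗
  (2.5, 4.5, 285°): beam 1 = 1.5529 ≠ 1.7321 ✗
  (3.5, 2.5, 30°): beam 2 = 3.6235 ≠ 1.5529 ✗
  …
  (3.5, 2.5, 330°): r_1=1.7321, r_2=1.5529, r_3=3.0000, r_4=1.9319, r_5=2.8868 — all match ✓
Unique over the lattice → pose = (3.5, 2.5, 330°).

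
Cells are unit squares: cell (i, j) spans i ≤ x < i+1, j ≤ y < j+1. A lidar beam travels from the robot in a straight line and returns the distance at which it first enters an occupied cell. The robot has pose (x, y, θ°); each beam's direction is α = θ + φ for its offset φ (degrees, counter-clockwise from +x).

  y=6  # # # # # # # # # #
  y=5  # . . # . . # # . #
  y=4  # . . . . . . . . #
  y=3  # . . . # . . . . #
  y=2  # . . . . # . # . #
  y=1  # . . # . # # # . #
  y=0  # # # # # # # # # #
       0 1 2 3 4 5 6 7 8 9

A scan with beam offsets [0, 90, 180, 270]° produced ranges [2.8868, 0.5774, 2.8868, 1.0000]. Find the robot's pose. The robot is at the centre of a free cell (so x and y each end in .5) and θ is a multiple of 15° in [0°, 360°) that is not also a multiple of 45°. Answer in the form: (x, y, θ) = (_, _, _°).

(x, y, θ) = (3.5, 4.5, 30°)

Candidates: 30 free-cell centres × 16 headings = 480 poses. Raycast each; keep the one whose scan matches to 4 dp.
  (1.5, 5.5, 330°): beam 1 = 3.0000 ≠ 2.8868 ✗
  (5.5, 4.5, 210°): beam 1 = 1.0000 ≠ 2.8868 ✗
  (1.5, 3.5, 240°): beam 1 = 1.0000 ≠ 2.8868 ✗
  (4.5, 5.5, 30°): beam 1 = 1.0000 ≠ 2.8868 ✗
  …
  (3.5, 4.5, 30°): r_1=2.8868, r_2=0.5774, r_3=2.8868, r_4=1.0000 — all match ✓
No second candidate reproduces the full scan.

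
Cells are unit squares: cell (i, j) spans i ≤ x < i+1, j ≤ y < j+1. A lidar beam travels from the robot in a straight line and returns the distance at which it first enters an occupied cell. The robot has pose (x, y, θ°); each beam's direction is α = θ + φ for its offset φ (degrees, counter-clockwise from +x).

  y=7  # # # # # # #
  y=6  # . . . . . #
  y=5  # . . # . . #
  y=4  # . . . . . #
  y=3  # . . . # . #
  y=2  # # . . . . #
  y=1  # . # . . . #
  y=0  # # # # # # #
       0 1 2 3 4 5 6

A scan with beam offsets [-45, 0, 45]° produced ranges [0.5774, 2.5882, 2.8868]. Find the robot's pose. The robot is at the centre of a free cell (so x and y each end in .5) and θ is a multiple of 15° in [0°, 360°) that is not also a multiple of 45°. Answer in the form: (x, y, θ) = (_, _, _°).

The pose lattice has 26·16 = 416 candidates. Test each by forward raycasting.
  (1.5, 3.5, 330°): beam 1 = 0.5176 ≠ 0.5774 ✗
  (3.5, 6.5, 75°): beam 1 = 1.0000 ≠ 0.5774 ✗
  (2.5, 2.5, 30°): beam 1 = 3.6235 ≠ 0.5774 ✗
  (1.5, 4.5, 75°): beam 1 = 1.7321 ≠ 0.5774 ✗
  …
  (3.5, 4.5, 165°): r_1=0.5774, r_2=2.5882, r_3=2.8868 — all match ✓
No second candidate reproduces the full scan.

(x, y, θ) = (3.5, 4.5, 165°)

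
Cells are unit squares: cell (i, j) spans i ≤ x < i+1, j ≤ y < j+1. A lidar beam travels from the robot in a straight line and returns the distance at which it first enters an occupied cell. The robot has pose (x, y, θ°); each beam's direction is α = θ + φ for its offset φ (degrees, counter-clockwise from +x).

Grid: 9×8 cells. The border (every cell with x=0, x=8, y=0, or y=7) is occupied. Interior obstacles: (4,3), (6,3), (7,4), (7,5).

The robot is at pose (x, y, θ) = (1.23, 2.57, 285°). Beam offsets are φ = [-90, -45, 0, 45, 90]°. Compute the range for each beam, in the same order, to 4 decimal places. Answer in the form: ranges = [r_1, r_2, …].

beam 1: φ=-90°, α=195°
  dir = (cos 195°, sin 195°) = (-0.9659, -0.2588); from cell (1,2)
  next x-line at t=0.2381, next y-line at t=2.2023; Δt_x=1.0353, Δt_y=3.8637
    x: enter (0,2) at t=0.2381 ← occupied
  → r_1 = 0.2381
beam 2: φ=-45°, α=240°
  dir = (cos 240°, sin 240°) = (-0.5000, -0.8660); from cell (1,2)
  next x-line at t=0.4600, next y-line at t=0.6582; Δt_x=2.0000, Δt_y=1.1547
    x: enter (0,2) at t=0.4600 ← occupied
  → r_2 = 0.4600
beam 3: φ=0°, α=285°
  dir = (cos 285°, sin 285°) = (0.2588, -0.9659); from cell (1,2)
  next x-line at t=2.9751, next y-line at t=0.5901; Δt_x=3.8637, Δt_y=1.0353
    y: enter (1,1) at t=0.5901
    y: enter (1,0) at t=1.6254 ← occupied
  → r_3 = 1.6254
beam 4: φ=45°, α=330°
  dir = (cos 330°, sin 330°) = (0.8660, -0.5000); from cell (1,2)
  next x-line at t=0.8891, next y-line at t=1.1400; Δt_x=1.1547, Δt_y=2.0000
    x: enter (2,2) at t=0.8891
    y: enter (2,1) at t=1.1400
    x: enter (3,1) at t=2.0438
    y: enter (3,0) at t=3.1400 ← occupied
  → r_4 = 3.1400
beam 5: φ=90°, α=15°
  dir = (cos 15°, sin 15°) = (0.9659, 0.2588); from cell (1,2)
  next x-line at t=0.7972, next y-line at t=1.6614; Δt_x=1.0353, Δt_y=3.8637
    x: enter (2,2) at t=0.7972
    y: enter (2,3) at t=1.6614
    x: enter (3,3) at t=1.8324
    x: enter (4,3) at t=2.8677 ← occupied
  → r_5 = 2.8677

ranges = [0.2381, 0.4600, 1.6254, 3.1400, 2.8677]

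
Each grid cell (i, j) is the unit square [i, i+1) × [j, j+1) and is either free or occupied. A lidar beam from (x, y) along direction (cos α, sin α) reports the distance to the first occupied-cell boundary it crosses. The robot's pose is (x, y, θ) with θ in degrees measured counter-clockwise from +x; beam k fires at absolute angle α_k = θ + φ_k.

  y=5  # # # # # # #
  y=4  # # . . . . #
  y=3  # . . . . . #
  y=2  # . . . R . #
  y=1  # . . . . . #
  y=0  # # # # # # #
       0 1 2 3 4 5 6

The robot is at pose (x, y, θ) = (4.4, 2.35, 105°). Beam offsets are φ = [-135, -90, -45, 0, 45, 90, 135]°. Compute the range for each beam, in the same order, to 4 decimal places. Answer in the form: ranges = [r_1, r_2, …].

ranges = [1.8475, 1.6564, 3.0600, 2.7435, 3.3000, 3.5199, 1.5588]

beam 1: φ=-135°, α=330°
  dir = (cos 330°, sin 330°) = (0.8660, -0.5000); from cell (4,2)
  next x-line at t=0.6928, next y-line at t=0.7000; Δt_x=1.1547, Δt_y=2.0000
    x: enter (5,2) at t=0.6928
    y: enter (5,1) at t=0.7000
    x: enter (6,1) at t=1.8475 ← occupied
  → r_1 = 1.8475
beam 2: φ=-90°, α=15°
  dir = (cos 15°, sin 15°) = (0.9659, 0.2588); from cell (4,2)
  next x-line at t=0.6212, next y-line at t=2.5114; Δt_x=1.0353, Δt_y=3.8637
    x: enter (5,2) at t=0.6212
    x: enter (6,2) at t=1.6564 ← occupied
  → r_2 = 1.6564
beam 3: φ=-45°, α=60°
  dir = (cos 60°, sin 60°) = (0.5000, 0.8660); from cell (4,2)
  next x-line at t=1.2000, next y-line at t=0.7506; Δt_x=2.0000, Δt_y=1.1547
    y: enter (4,3) at t=0.7506
    x: enter (5,3) at t=1.2000
    y: enter (5,4) at t=1.9053
    y: enter (5,5) at t=3.0600 ← occupied
  → r_3 = 3.0600
beam 4: φ=0°, α=105°
  dir = (cos 105°, sin 105°) = (-0.2588, 0.9659); from cell (4,2)
  next x-line at t=1.5455, next y-line at t=0.6729; Δt_x=3.8637, Δt_y=1.0353
    y: enter (4,3) at t=0.6729
    x: enter (3,3) at t=1.5455
    y: enter (3,4) at t=1.7082
    y: enter (3,5) at t=2.7435 ← occupied
  → r_4 = 2.7435
beam 5: φ=45°, α=150°
  dir = (cos 150°, sin 150°) = (-0.8660, 0.5000); from cell (4,2)
  next x-line at t=0.4619, next y-line at t=1.3000; Δt_x=1.1547, Δt_y=2.0000
    x: enter (3,2) at t=0.4619
    y: enter (3,3) at t=1.3000
    x: enter (2,3) at t=1.6166
    x: enter (1,3) at t=2.7713
    y: enter (1,4) at t=3.3000 ← occupied
  → r_5 = 3.3000
beam 6: φ=90°, α=195°
  dir = (cos 195°, sin 195°) = (-0.9659, -0.2588); from cell (4,2)
  next x-line at t=0.4141, next y-line at t=1.3523; Δt_x=1.0353, Δt_y=3.8637
    x: enter (3,2) at t=0.4141
    y: enter (3,1) at t=1.3523
    x: enter (2,1) at t=1.4494
    x: enter (1,1) at t=2.4847
    x: enter (0,1) at t=3.5199 ← occupied
  → r_6 = 3.5199
beam 7: φ=135°, α=240°
  dir = (cos 240°, sin 240°) = (-0.5000, -0.8660); from cell (4,2)
  next x-line at t=0.8000, next y-line at t=0.4041; Δt_x=2.0000, Δt_y=1.1547
    y: enter (4,1) at t=0.4041
    x: enter (3,1) at t=0.8000
    y: enter (3,0) at t=1.5588 ← occupied
  → r_7 = 1.5588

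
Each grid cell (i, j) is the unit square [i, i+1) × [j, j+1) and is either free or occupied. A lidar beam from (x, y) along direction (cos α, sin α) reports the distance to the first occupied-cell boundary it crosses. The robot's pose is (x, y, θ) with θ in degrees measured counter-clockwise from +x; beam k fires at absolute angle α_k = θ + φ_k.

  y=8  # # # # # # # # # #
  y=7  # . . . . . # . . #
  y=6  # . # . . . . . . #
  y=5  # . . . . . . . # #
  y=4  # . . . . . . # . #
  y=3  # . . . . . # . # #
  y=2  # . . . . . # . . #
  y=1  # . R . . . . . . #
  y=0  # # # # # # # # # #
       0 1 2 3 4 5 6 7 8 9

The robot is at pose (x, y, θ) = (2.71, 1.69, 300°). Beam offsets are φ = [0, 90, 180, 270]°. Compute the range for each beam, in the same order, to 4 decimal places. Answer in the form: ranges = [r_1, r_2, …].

beam 1: φ=0°, α=300°
  cosα=0.5000 sinα=-0.8660 | (2,1) | tMaxX 0.5800 tMaxY 0.7967 | tΔX 2.0000 tΔY 1.1547
    t=0.5800 [x] (3,1)
    t=0.7967 [y] (3,0) — stop
  → r_1 = 0.7967
beam 2: φ=90°, α=30°
  cosα=0.8660 sinα=0.5000 | (2,1) | tMaxX 0.3349 tMaxY 0.6200 | tΔX 1.1547 tΔY 2.0000
    t=0.3349 [x] (3,1)
    t=0.6200 [y] (3,2)
    t=1.4896 [x] (4,2)
    t=2.6200 [y] (4,3)
    t=2.6443 [x] (5,3)
    t=3.7990 [x] (6,3) — stop
  → r_2 = 3.7990
beam 3: φ=180°, α=120°
  cosα=-0.5000 sinα=0.8660 | (2,1) | tMaxX 1.4200 tMaxY 0.3580 | tΔX 2.0000 tΔY 1.1547
    t=0.3580 [y] (2,2)
    t=1.4200 [x] (1,2)
    t=1.5127 [y] (1,3)
    t=2.6674 [y] (1,4)
    t=3.4200 [x] (0,4) — stop
  → r_3 = 3.4200
beam 4: φ=270°, α=210°
  cosα=-0.8660 sinα=-0.5000 | (2,1) | tMaxX 0.8198 tMaxY 1.3800 | tΔX 1.1547 tΔY 2.0000
    t=0.8198 [x] (1,1)
    t=1.3800 [y] (1,0) — stop
  → r_4 = 1.3800

ranges = [0.7967, 3.7990, 3.4200, 1.3800]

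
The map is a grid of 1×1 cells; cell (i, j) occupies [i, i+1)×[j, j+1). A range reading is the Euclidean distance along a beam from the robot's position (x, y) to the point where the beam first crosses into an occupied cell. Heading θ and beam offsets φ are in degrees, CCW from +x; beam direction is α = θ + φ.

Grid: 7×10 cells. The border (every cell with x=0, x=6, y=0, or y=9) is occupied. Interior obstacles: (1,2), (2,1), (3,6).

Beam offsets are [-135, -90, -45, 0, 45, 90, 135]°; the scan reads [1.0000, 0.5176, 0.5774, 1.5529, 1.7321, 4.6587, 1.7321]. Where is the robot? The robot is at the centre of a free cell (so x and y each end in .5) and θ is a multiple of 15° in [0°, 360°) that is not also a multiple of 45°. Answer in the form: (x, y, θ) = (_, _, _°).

(x, y, θ) = (5.5, 7.5, 75°)

Enumerate (i+0.5, j+0.5, θ) over the 37 free cells and 16 admissible headings. For each, cast all 7 beams and compare to the given ranges.
  (3.5, 5.5, 150°): beam 1 = 2.5882 ≠ 1.0000 ✗
  (5.5, 3.5, 105°): beam 1 = 0.5774 ≠ 1.0000 ✗
  (4.5, 6.5, 105°): beam 1 = 1.7321 ≠ 1.0000 ✗
  (1.5, 4.5, 240°): beam 1 = 1.9319 ≠ 1.0000 ✗
  …
  (5.5, 7.5, 75°): r_1=1.0000, r_2=0.5176, r_3=0.5774, r_4=1.5529, r_5=1.7321, r_6=4.6587, r_7=1.7321 — all match ✓
No second candidate reproduces the full scan.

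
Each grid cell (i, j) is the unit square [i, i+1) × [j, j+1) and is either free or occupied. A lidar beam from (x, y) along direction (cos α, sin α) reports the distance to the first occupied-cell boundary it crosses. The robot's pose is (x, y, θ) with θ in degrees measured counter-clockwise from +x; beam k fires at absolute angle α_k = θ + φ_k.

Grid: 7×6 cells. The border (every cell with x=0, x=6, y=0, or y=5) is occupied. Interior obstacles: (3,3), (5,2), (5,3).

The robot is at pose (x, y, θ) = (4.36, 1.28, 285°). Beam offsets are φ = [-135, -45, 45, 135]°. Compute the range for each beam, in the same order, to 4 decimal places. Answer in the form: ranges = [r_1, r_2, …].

ranges = [3.8798, 0.3233, 0.5600, 1.2800]

beam 1: φ=-135°, α=150°
  direction (-0.8660, 0.5000); cell (4,1); t to first gridline: x 0.4157, y 1.4400 (then +1.1547 / +2.0000)
    (3,1) via x @ 0.4157
    (3,2) via y @ 1.4400
    (2,2) via x @ 1.5704
    (1,2) via x @ 2.7251
    (1,3) via y @ 3.4400
    (0,3) via x @ 3.8798  # hit
  → r_1 = 3.8798
beam 2: φ=-45°, α=240°
  direction (-0.5000, -0.8660); cell (4,1); t to first gridline: x 0.7200, y 0.3233 (then +2.0000 / +1.1547)
    (4,0) via y @ 0.3233  # hit
  → r_2 = 0.3233
beam 3: φ=45°, α=330°
  direction (0.8660, -0.5000); cell (4,1); t to first gridline: x 0.7390, y 0.5600 (then +1.1547 / +2.0000)
    (4,0) via y @ 0.5600  # hit
  → r_3 = 0.5600
beam 4: φ=135°, α=60°
  direction (0.5000, 0.8660); cell (4,1); t to first gridline: x 1.2800, y 0.8314 (then +2.0000 / +1.1547)
    (4,2) via y @ 0.8314
    (5,2) via x @ 1.2800  # hit
  → r_4 = 1.2800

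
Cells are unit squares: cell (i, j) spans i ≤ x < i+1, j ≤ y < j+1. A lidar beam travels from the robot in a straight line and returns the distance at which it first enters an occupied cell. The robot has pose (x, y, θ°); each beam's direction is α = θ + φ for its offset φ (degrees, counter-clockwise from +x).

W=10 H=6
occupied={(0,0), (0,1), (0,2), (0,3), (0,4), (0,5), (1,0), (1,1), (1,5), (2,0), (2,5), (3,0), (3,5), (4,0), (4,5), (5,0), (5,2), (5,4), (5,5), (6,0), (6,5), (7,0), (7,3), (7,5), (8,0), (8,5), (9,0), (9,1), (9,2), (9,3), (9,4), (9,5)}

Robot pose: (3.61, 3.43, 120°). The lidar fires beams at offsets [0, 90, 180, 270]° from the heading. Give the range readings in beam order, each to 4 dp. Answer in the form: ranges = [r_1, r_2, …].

ranges = [1.8129, 2.8600, 2.8059, 1.6050]

beam 1: φ=0°, α=120°
  cosα=-0.5000 sinα=0.8660 | (3,3) | tMaxX 1.2200 tMaxY 0.6582 | tΔX 2.0000 tΔY 1.1547
    t=0.6582 [y] (3,4)
    t=1.2200 [x] (2,4)
    t=1.8129 [y] (2,5) — stop
  → r_1 = 1.8129
beam 2: φ=90°, α=210°
  cosα=-0.8660 sinα=-0.5000 | (3,3) | tMaxX 0.7044 tMaxY 0.8600 | tΔX 1.1547 tΔY 2.0000
    t=0.7044 [x] (2,3)
    t=0.8600 [y] (2,2)
    t=1.8591 [x] (1,2)
    t=2.8600 [y] (1,1) — stop
  → r_2 = 2.8600
beam 3: φ=180°, α=300°
  cosα=0.5000 sinα=-0.8660 | (3,3) | tMaxX 0.7800 tMaxY 0.4965 | tΔX 2.0000 tΔY 1.1547
    t=0.4965 [y] (3,2)
    t=0.7800 [x] (4,2)
    t=1.6512 [y] (4,1)
    t=2.7800 [x] (5,1)
    t=2.8059 [y] (5,0) — stop
  → r_3 = 2.8059
beam 4: φ=270°, α=30°
  cosα=0.8660 sinα=0.5000 | (3,3) | tMaxX 0.4503 tMaxY 1.1400 | tΔX 1.1547 tΔY 2.0000
    t=0.4503 [x] (4,3)
    t=1.1400 [y] (4,4)
    t=1.6050 [x] (5,4) — stop
  → r_4 = 1.6050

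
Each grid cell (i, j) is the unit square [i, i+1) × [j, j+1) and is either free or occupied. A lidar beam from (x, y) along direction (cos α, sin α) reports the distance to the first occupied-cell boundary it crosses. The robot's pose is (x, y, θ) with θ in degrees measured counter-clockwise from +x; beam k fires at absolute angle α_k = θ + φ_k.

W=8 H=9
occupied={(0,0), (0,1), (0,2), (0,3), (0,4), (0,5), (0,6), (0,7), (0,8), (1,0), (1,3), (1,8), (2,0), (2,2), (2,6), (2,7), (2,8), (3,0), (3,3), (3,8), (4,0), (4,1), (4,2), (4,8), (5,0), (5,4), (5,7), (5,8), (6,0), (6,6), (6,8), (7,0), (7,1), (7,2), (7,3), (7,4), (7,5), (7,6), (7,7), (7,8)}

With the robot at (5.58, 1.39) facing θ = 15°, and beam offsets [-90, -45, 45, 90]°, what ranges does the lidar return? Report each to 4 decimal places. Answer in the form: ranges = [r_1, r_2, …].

ranges = [0.4038, 0.7800, 2.8400, 6.8432]

beam 1: φ=-90°, α=285°
  dir = (cos 285°, sin 285°) = (0.2588, -0.9659); from cell (5,1)
  next x-line at t=1.6228, next y-line at t=0.4038; Δt_x=3.8637, Δt_y=1.0353
    y: enter (5,0) at t=0.4038 ← occupied
  → r_1 = 0.4038
beam 2: φ=-45°, α=330°
  dir = (cos 330°, sin 330°) = (0.8660, -0.5000); from cell (5,1)
  next x-line at t=0.4850, next y-line at t=0.7800; Δt_x=1.1547, Δt_y=2.0000
    x: enter (6,1) at t=0.4850
    y: enter (6,0) at t=0.7800 ← occupied
  → r_2 = 0.7800
beam 3: φ=45°, α=60°
  dir = (cos 60°, sin 60°) = (0.5000, 0.8660); from cell (5,1)
  next x-line at t=0.8400, next y-line at t=0.7044; Δt_x=2.0000, Δt_y=1.1547
    y: enter (5,2) at t=0.7044
    x: enter (6,2) at t=0.8400
    y: enter (6,3) at t=1.8591
    x: enter (7,3) at t=2.8400 ← occupied
  → r_3 = 2.8400
beam 4: φ=90°, α=105°
  dir = (cos 105°, sin 105°) = (-0.2588, 0.9659); from cell (5,1)
  next x-line at t=2.2409, next y-line at t=0.6315; Δt_x=3.8637, Δt_y=1.0353
    y: enter (5,2) at t=0.6315
    y: enter (5,3) at t=1.6668
    x: enter (4,3) at t=2.2409
    y: enter (4,4) at t=2.7021
    y: enter (4,5) at t=3.7373
    y: enter (4,6) at t=4.7726
    y: enter (4,7) at t=5.8079
    x: enter (3,7) at t=6.1047
    y: enter (3,8) at t=6.8432 ← occupied
  → r_4 = 6.8432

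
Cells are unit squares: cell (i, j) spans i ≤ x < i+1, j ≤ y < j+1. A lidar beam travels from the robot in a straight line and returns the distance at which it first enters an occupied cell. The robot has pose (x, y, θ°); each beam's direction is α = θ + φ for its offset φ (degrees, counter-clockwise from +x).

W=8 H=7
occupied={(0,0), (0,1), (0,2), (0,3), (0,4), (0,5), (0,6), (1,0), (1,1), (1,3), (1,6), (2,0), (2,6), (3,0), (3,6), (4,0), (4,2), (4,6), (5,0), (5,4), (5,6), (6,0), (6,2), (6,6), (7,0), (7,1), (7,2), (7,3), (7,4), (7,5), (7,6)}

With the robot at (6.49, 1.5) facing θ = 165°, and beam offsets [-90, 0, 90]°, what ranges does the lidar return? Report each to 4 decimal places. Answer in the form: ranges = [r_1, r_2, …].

ranges = [0.5176, 1.9319, 0.5176]

beam 1: φ=-90°, α=75°
  dir = (cos 75°, sin 75°) = (0.2588, 0.9659); from cell (6,1)
  next x-line at t=1.9705, next y-line at t=0.5176; Δt_x=3.8637, Δt_y=1.0353
    y: enter (6,2) at t=0.5176 ← occupied
  → r_1 = 0.5176
beam 2: φ=0°, α=165°
  dir = (cos 165°, sin 165°) = (-0.9659, 0.2588); from cell (6,1)
  next x-line at t=0.5073, next y-line at t=1.9319; Δt_x=1.0353, Δt_y=3.8637
    x: enter (5,1) at t=0.5073
    x: enter (4,1) at t=1.5426
    y: enter (4,2) at t=1.9319 ← occupied
  → r_2 = 1.9319
beam 3: φ=90°, α=255°
  dir = (cos 255°, sin 255°) = (-0.2588, -0.9659); from cell (6,1)
  next x-line at t=1.8932, next y-line at t=0.5176; Δt_x=3.8637, Δt_y=1.0353
    y: enter (6,0) at t=0.5176 ← occupied
  → r_3 = 0.5176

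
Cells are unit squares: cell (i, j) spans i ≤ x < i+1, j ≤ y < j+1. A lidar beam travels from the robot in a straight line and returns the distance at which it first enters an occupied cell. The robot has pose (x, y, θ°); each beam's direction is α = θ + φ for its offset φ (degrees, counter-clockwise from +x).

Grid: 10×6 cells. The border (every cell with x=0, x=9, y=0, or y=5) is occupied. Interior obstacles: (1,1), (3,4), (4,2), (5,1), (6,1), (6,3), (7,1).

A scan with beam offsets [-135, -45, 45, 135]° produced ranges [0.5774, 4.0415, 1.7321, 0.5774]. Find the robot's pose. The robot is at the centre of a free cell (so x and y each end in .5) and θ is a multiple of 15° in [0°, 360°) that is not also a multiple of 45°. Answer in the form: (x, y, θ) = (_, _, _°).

(x, y, θ) = (4.5, 4.5, 285°)

The pose lattice has 25·16 = 400 candidates. Test each by forward raycasting.
  (5.5, 2.5, 330°): beam 1 = 0.5176 ≠ 0.5774 ✗
  (2.5, 1.5, 30°): beam 1 = 0.5176 ≠ 0.5774 ✗
  (1.5, 3.5, 75°): beam 1 = 2.8868 ≠ 0.5774 ✗
  …
  (4.5, 4.5, 285°): r_1=0.5774, r_2=4.0415, r_3=1.7321, r_4=0.5774 — all match ✓
No second candidate reproduces the full scan.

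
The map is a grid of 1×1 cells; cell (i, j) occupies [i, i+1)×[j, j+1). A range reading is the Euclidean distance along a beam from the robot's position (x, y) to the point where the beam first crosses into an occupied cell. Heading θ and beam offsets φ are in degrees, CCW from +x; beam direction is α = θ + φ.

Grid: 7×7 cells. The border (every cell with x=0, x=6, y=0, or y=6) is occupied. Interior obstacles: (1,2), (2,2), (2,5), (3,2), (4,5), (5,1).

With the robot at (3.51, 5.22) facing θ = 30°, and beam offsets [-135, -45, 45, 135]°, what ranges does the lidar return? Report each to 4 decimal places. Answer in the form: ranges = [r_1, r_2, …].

beam 1: φ=-135°, α=255°
  direction (-0.2588, -0.9659); cell (3,5); t to first gridline: x 1.9705, y 0.2278 (then +3.8637 / +1.0353)
    (3,4) via y @ 0.2278
    (3,3) via y @ 1.2630
    (2,3) via x @ 1.9705
    (2,2) via y @ 2.2983  # hit
  → r_1 = 2.2983
beam 2: φ=-45°, α=345°
  direction (0.9659, -0.2588); cell (3,5); t to first gridline: x 0.5073, y 0.8500 (then +1.0353 / +3.8637)
    (4,5) via x @ 0.5073  # hit
  → r_2 = 0.5073
beam 3: φ=45°, α=75°
  direction (0.2588, 0.9659); cell (3,5); t to first gridline: x 1.8932, y 0.8075 (then +3.8637 / +1.0353)
    (3,6) via y @ 0.8075  # hit
  → r_3 = 0.8075
beam 4: φ=135°, α=165°
  direction (-0.9659, 0.2588); cell (3,5); t to first gridline: x 0.5280, y 3.0137 (then +1.0353 / +3.8637)
    (2,5) via x @ 0.5280  # hit
  → r_4 = 0.5280

ranges = [2.2983, 0.5073, 0.8075, 0.5280]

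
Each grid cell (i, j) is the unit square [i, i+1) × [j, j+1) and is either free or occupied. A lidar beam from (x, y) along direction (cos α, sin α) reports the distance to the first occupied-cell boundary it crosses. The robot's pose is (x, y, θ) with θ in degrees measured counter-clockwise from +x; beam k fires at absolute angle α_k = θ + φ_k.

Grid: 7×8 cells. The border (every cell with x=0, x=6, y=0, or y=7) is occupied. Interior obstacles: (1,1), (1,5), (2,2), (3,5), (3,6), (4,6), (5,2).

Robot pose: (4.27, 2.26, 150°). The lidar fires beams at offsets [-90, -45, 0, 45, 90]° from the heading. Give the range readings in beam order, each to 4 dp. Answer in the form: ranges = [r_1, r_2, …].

ranges = [3.4600, 2.8367, 1.4665, 2.3501, 1.4549]

beam 1: φ=-90°, α=60°
  cosα=0.5000 sinα=0.8660 | (4,2) | tMaxX 1.4600 tMaxY 0.8545 | tΔX 2.0000 tΔY 1.1547
    t=0.8545 [y] (4,3)
    t=1.4600 [x] (5,3)
    t=2.0092 [y] (5,4)
    t=3.1639 [y] (5,5)
    t=3.4600 [x] (6,5) — stop
  → r_1 = 3.4600
beam 2: φ=-45°, α=105°
  cosα=-0.2588 sinα=0.9659 | (4,2) | tMaxX 1.0432 tMaxY 0.7661 | tΔX 3.8637 tΔY 1.0353
    t=0.7661 [y] (4,3)
    t=1.0432 [x] (3,3)
    t=1.8014 [y] (3,4)
    t=2.8367 [y] (3,5) — stop
  → r_2 = 2.8367
beam 3: φ=0°, α=150°
  cosα=-0.8660 sinα=0.5000 | (4,2) | tMaxX 0.3118 tMaxY 1.4800 | tΔX 1.1547 tΔY 2.0000
    t=0.3118 [x] (3,2)
    t=1.4665 [x] (2,2) — stop
  → r_3 = 1.4665
beam 4: φ=45°, α=195°
  cosα=-0.9659 sinα=-0.2588 | (4,2) | tMaxX 0.2795 tMaxY 1.0046 | tΔX 1.0353 tΔY 3.8637
    t=0.2795 [x] (3,2)
    t=1.0046 [y] (3,1)
    t=1.3148 [x] (2,1)
    t=2.3501 [x] (1,1) — stop
  → r_4 = 2.3501
beam 5: φ=90°, α=240°
  cosα=-0.5000 sinα=-0.8660 | (4,2) | tMaxX 0.5400 tMaxY 0.3002 | tΔX 2.0000 tΔY 1.1547
    t=0.3002 [y] (4,1)
    t=0.5400 [x] (3,1)
    t=1.4549 [y] (3,0) — stop
  → r_5 = 1.4549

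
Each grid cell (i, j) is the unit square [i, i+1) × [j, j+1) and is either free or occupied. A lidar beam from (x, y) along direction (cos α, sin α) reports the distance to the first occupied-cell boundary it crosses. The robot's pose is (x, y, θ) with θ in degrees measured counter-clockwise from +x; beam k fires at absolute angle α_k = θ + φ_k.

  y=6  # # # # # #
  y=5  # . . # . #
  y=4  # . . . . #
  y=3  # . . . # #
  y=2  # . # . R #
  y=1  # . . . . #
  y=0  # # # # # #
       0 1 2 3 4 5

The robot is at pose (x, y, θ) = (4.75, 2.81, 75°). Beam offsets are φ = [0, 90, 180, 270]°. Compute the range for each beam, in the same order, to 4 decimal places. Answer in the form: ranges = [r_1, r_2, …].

ranges = [0.1967, 0.7341, 1.8738, 0.2588]

beam 1: φ=0°, α=75°
  dir = (cos 75°, sin 75°) = (0.2588, 0.9659); from cell (4,2)
  next x-line at t=0.9659, next y-line at t=0.1967; Δt_x=3.8637, Δt_y=1.0353
    y: enter (4,3) at t=0.1967 ← occupied
  → r_1 = 0.1967
beam 2: φ=90°, α=165°
  dir = (cos 165°, sin 165°) = (-0.9659, 0.2588); from cell (4,2)
  next x-line at t=0.7765, next y-line at t=0.7341; Δt_x=1.0353, Δt_y=3.8637
    y: enter (4,3) at t=0.7341 ← occupied
  → r_2 = 0.7341
beam 3: φ=180°, α=255°
  dir = (cos 255°, sin 255°) = (-0.2588, -0.9659); from cell (4,2)
  next x-line at t=2.8978, next y-line at t=0.8386; Δt_x=3.8637, Δt_y=1.0353
    y: enter (4,1) at t=0.8386
    y: enter (4,0) at t=1.8738 ← occupied
  → r_3 = 1.8738
beam 4: φ=270°, α=345°
  dir = (cos 345°, sin 345°) = (0.9659, -0.2588); from cell (4,2)
  next x-line at t=0.2588, next y-line at t=3.1296; Δt_x=1.0353, Δt_y=3.8637
    x: enter (5,2) at t=0.2588 ← occupied
  → r_4 = 0.2588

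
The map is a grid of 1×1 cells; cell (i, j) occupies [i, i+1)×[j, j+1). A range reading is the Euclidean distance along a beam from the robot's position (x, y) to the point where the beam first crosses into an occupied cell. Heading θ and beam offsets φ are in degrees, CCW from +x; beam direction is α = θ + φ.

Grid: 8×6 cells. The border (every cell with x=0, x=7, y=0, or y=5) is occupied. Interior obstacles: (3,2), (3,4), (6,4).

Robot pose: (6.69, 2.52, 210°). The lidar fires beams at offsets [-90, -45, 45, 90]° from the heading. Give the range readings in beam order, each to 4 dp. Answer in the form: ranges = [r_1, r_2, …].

ranges = [2.8637, 5.8907, 1.5736, 0.6200]

beam 1: φ=-90°, α=120°
  dir = (cos 120°, sin 120°) = (-0.5000, 0.8660); from cell (6,2)
  next x-line at t=1.3800, next y-line at t=0.5543; Δt_x=2.0000, Δt_y=1.1547
    y: enter (6,3) at t=0.5543
    x: enter (5,3) at t=1.3800
    y: enter (5,4) at t=1.7090
    y: enter (5,5) at t=2.8637 ← occupied
  → r_1 = 2.8637
beam 2: φ=-45°, α=165°
  dir = (cos 165°, sin 165°) = (-0.9659, 0.2588); from cell (6,2)
  next x-line at t=0.7143, next y-line at t=1.8546; Δt_x=1.0353, Δt_y=3.8637
    x: enter (5,2) at t=0.7143
    x: enter (4,2) at t=1.7496
    y: enter (4,3) at t=1.8546
    x: enter (3,3) at t=2.7849
    x: enter (2,3) at t=3.8202
    x: enter (1,3) at t=4.8554
    y: enter (1,4) at t=5.7183
    x: enter (0,4) at t=5.8907 ← occupied
  → r_2 = 5.8907
beam 3: φ=45°, α=255°
  dir = (cos 255°, sin 255°) = (-0.2588, -0.9659); from cell (6,2)
  next x-line at t=2.6660, next y-line at t=0.5383; Δt_x=3.8637, Δt_y=1.0353
    y: enter (6,1) at t=0.5383
    y: enter (6,0) at t=1.5736 ← occupied
  → r_3 = 1.5736
beam 4: φ=90°, α=300°
  dir = (cos 300°, sin 300°) = (0.5000, -0.8660); from cell (6,2)
  next x-line at t=0.6200, next y-line at t=0.6004; Δt_x=2.0000, Δt_y=1.1547
    y: enter (6,1) at t=0.6004
    x: enter (7,1) at t=0.6200 ← occupied
  → r_4 = 0.6200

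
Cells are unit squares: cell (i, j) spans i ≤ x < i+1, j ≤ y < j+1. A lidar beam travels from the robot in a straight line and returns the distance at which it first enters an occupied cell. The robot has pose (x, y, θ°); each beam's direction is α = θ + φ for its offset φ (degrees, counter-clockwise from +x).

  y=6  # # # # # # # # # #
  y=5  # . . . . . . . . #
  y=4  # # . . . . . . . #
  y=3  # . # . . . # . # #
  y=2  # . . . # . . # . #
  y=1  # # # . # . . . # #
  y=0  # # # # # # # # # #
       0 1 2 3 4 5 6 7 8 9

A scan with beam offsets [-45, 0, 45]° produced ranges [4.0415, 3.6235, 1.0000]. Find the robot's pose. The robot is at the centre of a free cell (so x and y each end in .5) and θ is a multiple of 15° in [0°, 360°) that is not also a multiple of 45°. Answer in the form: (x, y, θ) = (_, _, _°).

Candidates: 30 free-cell centres × 16 headings = 480 poses. Raycast each; keep the one whose scan matches to 4 dp.
  (7.5, 5.5, 210°): beam 1 = 1.9319 ≠ 4.0415 ✗
  (1.5, 2.5, 105°): beam 1 = 1.0000 ≠ 4.0415 ✗
  (3.5, 4.5, 120°): beam 1 = 1.5529 ≠ 4.0415 ✗
  (7.5, 3.5, 345°): beam 1 = 0.5774 ≠ 4.0415 ✗
  (3.5, 3.5, 285°): beam 1 = 1.7321 ≠ 4.0415 ✗
  …
  (3.5, 2.5, 105°): r_1=4.0415, r_2=3.6235, r_3=1.0000 — all match ✓
Only this pose fits every beam.

(x, y, θ) = (3.5, 2.5, 105°)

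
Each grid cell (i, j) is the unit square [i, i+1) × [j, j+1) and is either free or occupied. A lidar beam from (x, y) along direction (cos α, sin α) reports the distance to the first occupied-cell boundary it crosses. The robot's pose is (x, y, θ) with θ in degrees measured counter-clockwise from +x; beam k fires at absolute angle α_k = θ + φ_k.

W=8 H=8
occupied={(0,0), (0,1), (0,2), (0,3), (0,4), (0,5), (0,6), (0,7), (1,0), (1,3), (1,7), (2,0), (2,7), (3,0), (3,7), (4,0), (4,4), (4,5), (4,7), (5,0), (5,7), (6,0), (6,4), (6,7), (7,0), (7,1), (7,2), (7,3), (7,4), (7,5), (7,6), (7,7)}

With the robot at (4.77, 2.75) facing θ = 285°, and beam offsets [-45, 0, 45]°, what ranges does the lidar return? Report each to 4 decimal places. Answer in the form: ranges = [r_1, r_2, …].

ranges = [2.0207, 1.8117, 2.5750]

beam 1: φ=-45°, α=240°
  cosα=-0.5000 sinα=-0.8660 | (4,2) | tMaxX 1.5400 tMaxY 0.8660 | tΔX 2.0000 tΔY 1.1547
    t=0.8660 [y] (4,1)
    t=1.5400 [x] (3,1)
    t=2.0207 [y] (3,0) — stop
  → r_1 = 2.0207
beam 2: φ=0°, α=285°
  cosα=0.2588 sinα=-0.9659 | (4,2) | tMaxX 0.8887 tMaxY 0.7765 | tΔX 3.8637 tΔY 1.0353
    t=0.7765 [y] (4,1)
    t=0.8887 [x] (5,1)
    t=1.8117 [y] (5,0) — stop
  → r_2 = 1.8117
beam 3: φ=45°, α=330°
  cosα=0.8660 sinα=-0.5000 | (4,2) | tMaxX 0.2656 tMaxY 1.5000 | tΔX 1.1547 tΔY 2.0000
    t=0.2656 [x] (5,2)
    t=1.4203 [x] (6,2)
    t=1.5000 [y] (6,1)
    t=2.5750 [x] (7,1) — stop
  → r_3 = 2.5750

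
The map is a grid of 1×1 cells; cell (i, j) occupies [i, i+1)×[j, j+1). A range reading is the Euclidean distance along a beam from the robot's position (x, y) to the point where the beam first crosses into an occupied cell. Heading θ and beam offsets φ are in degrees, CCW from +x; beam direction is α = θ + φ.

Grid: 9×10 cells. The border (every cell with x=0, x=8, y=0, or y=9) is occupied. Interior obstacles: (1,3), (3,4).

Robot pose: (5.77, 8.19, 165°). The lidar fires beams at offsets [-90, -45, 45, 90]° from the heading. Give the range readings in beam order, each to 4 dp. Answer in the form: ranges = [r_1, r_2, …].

beam 1: φ=-90°, α=75°
  cosα=0.2588 sinα=0.9659 | (5,8) | tMaxX 0.8887 tMaxY 0.8386 | tΔX 3.8637 tΔY 1.0353
    t=0.8386 [y] (5,9) — stop
  → r_1 = 0.8386
beam 2: φ=-45°, α=120°
  cosα=-0.5000 sinα=0.8660 | (5,8) | tMaxX 1.5400 tMaxY 0.9353 | tΔX 2.0000 tΔY 1.1547
    t=0.9353 [y] (5,9) — stop
  → r_2 = 0.9353
beam 3: φ=45°, α=210°
  cosα=-0.8660 sinα=-0.5000 | (5,8) | tMaxX 0.8891 tMaxY 0.3800 | tΔX 1.1547 tΔY 2.0000
    t=0.3800 [y] (5,7)
    t=0.8891 [x] (4,7)
    t=2.0438 [x] (3,7)
    t=2.3800 [y] (3,6)
    t=3.1985 [x] (2,6)
    t=4.3532 [x] (1,6)
    t=4.3800 [y] (1,5)
    t=5.5079 [x] (0,5) — stop
  → r_3 = 5.5079
beam 4: φ=90°, α=255°
  cosα=-0.2588 sinα=-0.9659 | (5,8) | tMaxX 2.9751 tMaxY 0.1967 | tΔX 3.8637 tΔY 1.0353
    t=0.1967 [y] (5,7)
    t=1.2320 [y] (5,6)
    t=2.2673 [y] (5,5)
    t=2.9751 [x] (4,5)
    t=3.3025 [y] (4,4)
    t=4.3378 [y] (4,3)
    t=5.3731 [y] (4,2)
    t=6.4084 [y] (4,1)
    t=6.8388 [x] (3,1)
    t=7.4436 [y] (3,0) — stop
  → r_4 = 7.4436

ranges = [0.8386, 0.9353, 5.5079, 7.4436]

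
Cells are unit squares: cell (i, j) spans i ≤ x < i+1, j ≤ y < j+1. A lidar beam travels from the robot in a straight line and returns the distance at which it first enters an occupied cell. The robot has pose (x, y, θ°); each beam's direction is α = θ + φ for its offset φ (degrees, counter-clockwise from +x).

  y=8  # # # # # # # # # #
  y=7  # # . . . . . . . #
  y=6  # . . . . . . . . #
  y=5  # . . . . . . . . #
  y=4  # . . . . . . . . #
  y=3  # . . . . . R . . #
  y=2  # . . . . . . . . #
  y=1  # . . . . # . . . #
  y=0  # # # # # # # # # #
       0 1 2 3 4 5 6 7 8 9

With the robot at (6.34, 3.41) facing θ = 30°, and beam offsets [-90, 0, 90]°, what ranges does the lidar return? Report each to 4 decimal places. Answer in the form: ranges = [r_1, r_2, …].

beam 1: φ=-90°, α=300°
  d=(0.5000,-0.8660)  start (6,3)  tX=1.3200 tY=0.4734  stride 1/|dx|=2.0000 1/|dy|=1.1547
    cross y-line → (6,2), t=0.4734
    cross x-line → (7,2), t=1.3200
    cross y-line → (7,1), t=1.6281
    cross y-line → (7,0), t=2.7828 (wall)
  → r_1 = 2.7828
beam 2: φ=0°, α=30°
  d=(0.8660,0.5000)  start (6,3)  tX=0.7621 tY=1.1800  stride 1/|dx|=1.1547 1/|dy|=2.0000
    cross x-line → (7,3), t=0.7621
    cross y-line → (7,4), t=1.1800
    cross x-line → (8,4), t=1.9168
    cross x-line → (9,4), t=3.0715 (wall)
  → r_2 = 3.0715
beam 3: φ=90°, α=120°
  d=(-0.5000,0.8660)  start (6,3)  tX=0.6800 tY=0.6813  stride 1/|dx|=2.0000 1/|dy|=1.1547
    cross x-line → (5,3), t=0.6800
    cross y-line → (5,4), t=0.6813
    cross y-line → (5,5), t=1.8360
    cross x-line → (4,5), t=2.6800
    cross y-line → (4,6), t=2.9907
    cross y-line → (4,7), t=4.1454
    cross x-line → (3,7), t=4.6800
    cross y-line → (3,8), t=5.3001 (wall)
  → r_3 = 5.3001

ranges = [2.7828, 3.0715, 5.3001]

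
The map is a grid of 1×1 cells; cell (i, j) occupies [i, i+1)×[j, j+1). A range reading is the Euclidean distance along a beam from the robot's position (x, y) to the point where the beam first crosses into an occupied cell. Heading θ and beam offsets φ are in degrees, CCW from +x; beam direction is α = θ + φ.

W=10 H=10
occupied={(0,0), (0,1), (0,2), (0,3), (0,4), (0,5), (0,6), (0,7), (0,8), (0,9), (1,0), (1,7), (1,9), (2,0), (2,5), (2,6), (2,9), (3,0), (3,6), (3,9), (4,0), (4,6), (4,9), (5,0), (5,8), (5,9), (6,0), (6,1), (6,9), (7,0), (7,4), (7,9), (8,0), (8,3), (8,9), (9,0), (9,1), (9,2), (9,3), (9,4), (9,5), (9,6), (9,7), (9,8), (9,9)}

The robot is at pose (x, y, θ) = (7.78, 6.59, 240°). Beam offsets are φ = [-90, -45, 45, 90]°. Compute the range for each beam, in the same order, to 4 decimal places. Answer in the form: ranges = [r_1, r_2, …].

beam 1: φ=-90°, α=150°
  d=(-0.8660,0.5000)  start (7,6)  tX=0.9007 tY=0.8200  stride 1/|dx|=1.1547 1/|dy|=2.0000
    cross y-line → (7,7), t=0.8200
    cross x-line → (6,7), t=0.9007
    cross x-line → (5,7), t=2.0554
    cross y-line → (5,8), t=2.8200 (wall)
  → r_1 = 2.8200
beam 2: φ=-45°, α=195°
  d=(-0.9659,-0.2588)  start (7,6)  tX=0.8075 tY=2.2796  stride 1/|dx|=1.0353 1/|dy|=3.8637
    cross x-line → (6,6), t=0.8075
    cross x-line → (5,6), t=1.8428
    cross y-line → (5,5), t=2.2796
    cross x-line → (4,5), t=2.8781
    cross x-line → (3,5), t=3.9133
    cross x-line → (2,5), t=4.9486 (wall)
  → r_2 = 4.9486
beam 3: φ=45°, α=285°
  d=(0.2588,-0.9659)  start (7,6)  tX=0.8500 tY=0.6108  stride 1/|dx|=3.8637 1/|dy|=1.0353
    cross y-line → (7,5), t=0.6108
    cross x-line → (8,5), t=0.8500
    cross y-line → (8,4), t=1.6461
    cross y-line → (8,3), t=2.6814 (wall)
  → r_3 = 2.6814
beam 4: φ=90°, α=330°
  d=(0.8660,-0.5000)  start (7,6)  tX=0.2540 tY=1.1800  stride 1/|dx|=1.1547 1/|dy|=2.0000
    cross x-line → (8,6), t=0.2540
    cross y-line → (8,5), t=1.1800
    cross x-line → (9,5), t=1.4087 (wall)
  → r_4 = 1.4087

ranges = [2.8200, 4.9486, 2.6814, 1.4087]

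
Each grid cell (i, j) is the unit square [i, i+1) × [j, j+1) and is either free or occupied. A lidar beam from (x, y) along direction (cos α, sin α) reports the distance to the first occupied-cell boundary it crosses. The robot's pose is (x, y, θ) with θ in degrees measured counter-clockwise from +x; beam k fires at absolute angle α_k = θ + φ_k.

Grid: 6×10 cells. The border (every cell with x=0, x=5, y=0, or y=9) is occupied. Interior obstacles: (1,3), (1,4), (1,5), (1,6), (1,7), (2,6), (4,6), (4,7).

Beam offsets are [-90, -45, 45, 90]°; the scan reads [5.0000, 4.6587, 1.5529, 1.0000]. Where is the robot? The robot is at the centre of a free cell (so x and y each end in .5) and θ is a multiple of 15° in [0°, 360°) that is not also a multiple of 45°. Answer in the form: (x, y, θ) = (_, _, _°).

(x, y, θ) = (3.5, 5.5, 330°)

Candidates: 24 free-cell centres × 16 headings = 384 poses. Raycast each; keep the one whose scan matches to 4 dp.
  (4.5, 4.5, 345°): beam 1 = 3.6235 ≠ 5.0000 ✗
  (3.5, 6.5, 210°): beam 1 = 2.8868 ≠ 5.0000 ✗
  (2.5, 2.5, 105°): beam 1 = 2.5882 ≠ 5.0000 ✗
  …
  (3.5, 5.5, 330°): r_1=5.0000, r_2=4.6587, r_3=1.5529, r_4=1.0000 — all match ✓
Unique over the lattice → pose = (3.5, 5.5, 330°).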